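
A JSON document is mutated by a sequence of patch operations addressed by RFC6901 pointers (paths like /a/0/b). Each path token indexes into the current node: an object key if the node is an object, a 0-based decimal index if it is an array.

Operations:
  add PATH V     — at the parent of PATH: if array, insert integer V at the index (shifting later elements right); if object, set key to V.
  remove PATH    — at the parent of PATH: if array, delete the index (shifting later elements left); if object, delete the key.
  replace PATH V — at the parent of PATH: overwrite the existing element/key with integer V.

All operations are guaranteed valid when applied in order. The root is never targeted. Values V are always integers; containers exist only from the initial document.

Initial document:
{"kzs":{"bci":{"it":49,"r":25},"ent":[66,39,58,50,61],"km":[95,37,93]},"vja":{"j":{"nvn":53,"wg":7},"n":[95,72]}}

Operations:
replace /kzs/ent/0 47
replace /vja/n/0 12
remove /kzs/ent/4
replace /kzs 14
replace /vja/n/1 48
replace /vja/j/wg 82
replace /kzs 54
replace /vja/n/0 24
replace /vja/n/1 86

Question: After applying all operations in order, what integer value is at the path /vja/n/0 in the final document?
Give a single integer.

After op 1 (replace /kzs/ent/0 47): {"kzs":{"bci":{"it":49,"r":25},"ent":[47,39,58,50,61],"km":[95,37,93]},"vja":{"j":{"nvn":53,"wg":7},"n":[95,72]}}
After op 2 (replace /vja/n/0 12): {"kzs":{"bci":{"it":49,"r":25},"ent":[47,39,58,50,61],"km":[95,37,93]},"vja":{"j":{"nvn":53,"wg":7},"n":[12,72]}}
After op 3 (remove /kzs/ent/4): {"kzs":{"bci":{"it":49,"r":25},"ent":[47,39,58,50],"km":[95,37,93]},"vja":{"j":{"nvn":53,"wg":7},"n":[12,72]}}
After op 4 (replace /kzs 14): {"kzs":14,"vja":{"j":{"nvn":53,"wg":7},"n":[12,72]}}
After op 5 (replace /vja/n/1 48): {"kzs":14,"vja":{"j":{"nvn":53,"wg":7},"n":[12,48]}}
After op 6 (replace /vja/j/wg 82): {"kzs":14,"vja":{"j":{"nvn":53,"wg":82},"n":[12,48]}}
After op 7 (replace /kzs 54): {"kzs":54,"vja":{"j":{"nvn":53,"wg":82},"n":[12,48]}}
After op 8 (replace /vja/n/0 24): {"kzs":54,"vja":{"j":{"nvn":53,"wg":82},"n":[24,48]}}
After op 9 (replace /vja/n/1 86): {"kzs":54,"vja":{"j":{"nvn":53,"wg":82},"n":[24,86]}}
Value at /vja/n/0: 24

Answer: 24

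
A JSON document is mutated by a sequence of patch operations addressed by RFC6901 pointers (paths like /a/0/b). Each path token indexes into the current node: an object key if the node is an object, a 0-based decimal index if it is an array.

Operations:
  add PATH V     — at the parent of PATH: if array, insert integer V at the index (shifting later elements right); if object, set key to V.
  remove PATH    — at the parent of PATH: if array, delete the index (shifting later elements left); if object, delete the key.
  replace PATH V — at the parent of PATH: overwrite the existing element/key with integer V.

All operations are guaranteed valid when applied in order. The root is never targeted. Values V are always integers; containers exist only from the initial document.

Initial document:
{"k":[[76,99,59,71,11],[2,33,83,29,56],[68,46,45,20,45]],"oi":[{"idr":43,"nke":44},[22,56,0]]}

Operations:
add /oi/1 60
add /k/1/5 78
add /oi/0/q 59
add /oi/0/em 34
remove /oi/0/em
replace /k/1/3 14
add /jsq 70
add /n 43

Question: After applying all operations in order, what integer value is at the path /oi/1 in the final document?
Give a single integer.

Answer: 60

Derivation:
After op 1 (add /oi/1 60): {"k":[[76,99,59,71,11],[2,33,83,29,56],[68,46,45,20,45]],"oi":[{"idr":43,"nke":44},60,[22,56,0]]}
After op 2 (add /k/1/5 78): {"k":[[76,99,59,71,11],[2,33,83,29,56,78],[68,46,45,20,45]],"oi":[{"idr":43,"nke":44},60,[22,56,0]]}
After op 3 (add /oi/0/q 59): {"k":[[76,99,59,71,11],[2,33,83,29,56,78],[68,46,45,20,45]],"oi":[{"idr":43,"nke":44,"q":59},60,[22,56,0]]}
After op 4 (add /oi/0/em 34): {"k":[[76,99,59,71,11],[2,33,83,29,56,78],[68,46,45,20,45]],"oi":[{"em":34,"idr":43,"nke":44,"q":59},60,[22,56,0]]}
After op 5 (remove /oi/0/em): {"k":[[76,99,59,71,11],[2,33,83,29,56,78],[68,46,45,20,45]],"oi":[{"idr":43,"nke":44,"q":59},60,[22,56,0]]}
After op 6 (replace /k/1/3 14): {"k":[[76,99,59,71,11],[2,33,83,14,56,78],[68,46,45,20,45]],"oi":[{"idr":43,"nke":44,"q":59},60,[22,56,0]]}
After op 7 (add /jsq 70): {"jsq":70,"k":[[76,99,59,71,11],[2,33,83,14,56,78],[68,46,45,20,45]],"oi":[{"idr":43,"nke":44,"q":59},60,[22,56,0]]}
After op 8 (add /n 43): {"jsq":70,"k":[[76,99,59,71,11],[2,33,83,14,56,78],[68,46,45,20,45]],"n":43,"oi":[{"idr":43,"nke":44,"q":59},60,[22,56,0]]}
Value at /oi/1: 60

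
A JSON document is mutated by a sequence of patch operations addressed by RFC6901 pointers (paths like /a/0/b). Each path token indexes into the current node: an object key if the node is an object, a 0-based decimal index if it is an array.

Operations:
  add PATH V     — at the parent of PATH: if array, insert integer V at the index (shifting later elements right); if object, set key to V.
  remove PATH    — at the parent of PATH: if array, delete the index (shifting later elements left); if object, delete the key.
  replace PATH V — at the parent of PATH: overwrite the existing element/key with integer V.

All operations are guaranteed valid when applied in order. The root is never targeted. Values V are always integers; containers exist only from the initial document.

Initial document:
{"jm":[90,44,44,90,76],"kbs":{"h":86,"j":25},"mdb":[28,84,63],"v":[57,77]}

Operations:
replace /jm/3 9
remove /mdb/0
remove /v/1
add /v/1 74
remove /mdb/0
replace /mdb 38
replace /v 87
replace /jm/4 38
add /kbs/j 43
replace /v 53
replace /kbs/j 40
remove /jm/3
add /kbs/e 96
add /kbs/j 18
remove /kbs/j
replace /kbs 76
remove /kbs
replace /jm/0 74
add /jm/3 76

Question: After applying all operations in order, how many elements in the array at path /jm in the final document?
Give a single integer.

After op 1 (replace /jm/3 9): {"jm":[90,44,44,9,76],"kbs":{"h":86,"j":25},"mdb":[28,84,63],"v":[57,77]}
After op 2 (remove /mdb/0): {"jm":[90,44,44,9,76],"kbs":{"h":86,"j":25},"mdb":[84,63],"v":[57,77]}
After op 3 (remove /v/1): {"jm":[90,44,44,9,76],"kbs":{"h":86,"j":25},"mdb":[84,63],"v":[57]}
After op 4 (add /v/1 74): {"jm":[90,44,44,9,76],"kbs":{"h":86,"j":25},"mdb":[84,63],"v":[57,74]}
After op 5 (remove /mdb/0): {"jm":[90,44,44,9,76],"kbs":{"h":86,"j":25},"mdb":[63],"v":[57,74]}
After op 6 (replace /mdb 38): {"jm":[90,44,44,9,76],"kbs":{"h":86,"j":25},"mdb":38,"v":[57,74]}
After op 7 (replace /v 87): {"jm":[90,44,44,9,76],"kbs":{"h":86,"j":25},"mdb":38,"v":87}
After op 8 (replace /jm/4 38): {"jm":[90,44,44,9,38],"kbs":{"h":86,"j":25},"mdb":38,"v":87}
After op 9 (add /kbs/j 43): {"jm":[90,44,44,9,38],"kbs":{"h":86,"j":43},"mdb":38,"v":87}
After op 10 (replace /v 53): {"jm":[90,44,44,9,38],"kbs":{"h":86,"j":43},"mdb":38,"v":53}
After op 11 (replace /kbs/j 40): {"jm":[90,44,44,9,38],"kbs":{"h":86,"j":40},"mdb":38,"v":53}
After op 12 (remove /jm/3): {"jm":[90,44,44,38],"kbs":{"h":86,"j":40},"mdb":38,"v":53}
After op 13 (add /kbs/e 96): {"jm":[90,44,44,38],"kbs":{"e":96,"h":86,"j":40},"mdb":38,"v":53}
After op 14 (add /kbs/j 18): {"jm":[90,44,44,38],"kbs":{"e":96,"h":86,"j":18},"mdb":38,"v":53}
After op 15 (remove /kbs/j): {"jm":[90,44,44,38],"kbs":{"e":96,"h":86},"mdb":38,"v":53}
After op 16 (replace /kbs 76): {"jm":[90,44,44,38],"kbs":76,"mdb":38,"v":53}
After op 17 (remove /kbs): {"jm":[90,44,44,38],"mdb":38,"v":53}
After op 18 (replace /jm/0 74): {"jm":[74,44,44,38],"mdb":38,"v":53}
After op 19 (add /jm/3 76): {"jm":[74,44,44,76,38],"mdb":38,"v":53}
Size at path /jm: 5

Answer: 5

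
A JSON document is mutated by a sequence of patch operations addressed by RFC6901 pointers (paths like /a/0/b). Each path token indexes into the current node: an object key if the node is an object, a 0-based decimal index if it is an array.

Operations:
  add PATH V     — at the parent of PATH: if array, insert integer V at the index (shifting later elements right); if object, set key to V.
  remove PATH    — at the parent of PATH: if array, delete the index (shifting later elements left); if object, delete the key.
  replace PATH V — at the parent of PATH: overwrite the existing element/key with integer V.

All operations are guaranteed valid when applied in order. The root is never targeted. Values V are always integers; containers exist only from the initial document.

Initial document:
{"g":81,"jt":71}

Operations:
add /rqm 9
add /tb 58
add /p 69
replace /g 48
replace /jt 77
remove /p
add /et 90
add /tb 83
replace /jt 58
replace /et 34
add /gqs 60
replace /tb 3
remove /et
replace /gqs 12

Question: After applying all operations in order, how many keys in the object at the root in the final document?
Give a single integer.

After op 1 (add /rqm 9): {"g":81,"jt":71,"rqm":9}
After op 2 (add /tb 58): {"g":81,"jt":71,"rqm":9,"tb":58}
After op 3 (add /p 69): {"g":81,"jt":71,"p":69,"rqm":9,"tb":58}
After op 4 (replace /g 48): {"g":48,"jt":71,"p":69,"rqm":9,"tb":58}
After op 5 (replace /jt 77): {"g":48,"jt":77,"p":69,"rqm":9,"tb":58}
After op 6 (remove /p): {"g":48,"jt":77,"rqm":9,"tb":58}
After op 7 (add /et 90): {"et":90,"g":48,"jt":77,"rqm":9,"tb":58}
After op 8 (add /tb 83): {"et":90,"g":48,"jt":77,"rqm":9,"tb":83}
After op 9 (replace /jt 58): {"et":90,"g":48,"jt":58,"rqm":9,"tb":83}
After op 10 (replace /et 34): {"et":34,"g":48,"jt":58,"rqm":9,"tb":83}
After op 11 (add /gqs 60): {"et":34,"g":48,"gqs":60,"jt":58,"rqm":9,"tb":83}
After op 12 (replace /tb 3): {"et":34,"g":48,"gqs":60,"jt":58,"rqm":9,"tb":3}
After op 13 (remove /et): {"g":48,"gqs":60,"jt":58,"rqm":9,"tb":3}
After op 14 (replace /gqs 12): {"g":48,"gqs":12,"jt":58,"rqm":9,"tb":3}
Size at the root: 5

Answer: 5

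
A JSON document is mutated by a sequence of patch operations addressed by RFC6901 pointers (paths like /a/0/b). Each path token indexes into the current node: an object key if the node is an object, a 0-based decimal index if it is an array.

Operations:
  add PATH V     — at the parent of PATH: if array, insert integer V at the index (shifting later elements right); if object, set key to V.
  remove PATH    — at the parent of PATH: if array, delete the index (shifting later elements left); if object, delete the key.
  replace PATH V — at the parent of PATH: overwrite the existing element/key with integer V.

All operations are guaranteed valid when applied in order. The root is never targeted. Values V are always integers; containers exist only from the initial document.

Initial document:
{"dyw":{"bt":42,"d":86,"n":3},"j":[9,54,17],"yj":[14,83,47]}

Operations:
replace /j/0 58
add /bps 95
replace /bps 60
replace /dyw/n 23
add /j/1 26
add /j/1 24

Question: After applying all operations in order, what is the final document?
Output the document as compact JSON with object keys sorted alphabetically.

Answer: {"bps":60,"dyw":{"bt":42,"d":86,"n":23},"j":[58,24,26,54,17],"yj":[14,83,47]}

Derivation:
After op 1 (replace /j/0 58): {"dyw":{"bt":42,"d":86,"n":3},"j":[58,54,17],"yj":[14,83,47]}
After op 2 (add /bps 95): {"bps":95,"dyw":{"bt":42,"d":86,"n":3},"j":[58,54,17],"yj":[14,83,47]}
After op 3 (replace /bps 60): {"bps":60,"dyw":{"bt":42,"d":86,"n":3},"j":[58,54,17],"yj":[14,83,47]}
After op 4 (replace /dyw/n 23): {"bps":60,"dyw":{"bt":42,"d":86,"n":23},"j":[58,54,17],"yj":[14,83,47]}
After op 5 (add /j/1 26): {"bps":60,"dyw":{"bt":42,"d":86,"n":23},"j":[58,26,54,17],"yj":[14,83,47]}
After op 6 (add /j/1 24): {"bps":60,"dyw":{"bt":42,"d":86,"n":23},"j":[58,24,26,54,17],"yj":[14,83,47]}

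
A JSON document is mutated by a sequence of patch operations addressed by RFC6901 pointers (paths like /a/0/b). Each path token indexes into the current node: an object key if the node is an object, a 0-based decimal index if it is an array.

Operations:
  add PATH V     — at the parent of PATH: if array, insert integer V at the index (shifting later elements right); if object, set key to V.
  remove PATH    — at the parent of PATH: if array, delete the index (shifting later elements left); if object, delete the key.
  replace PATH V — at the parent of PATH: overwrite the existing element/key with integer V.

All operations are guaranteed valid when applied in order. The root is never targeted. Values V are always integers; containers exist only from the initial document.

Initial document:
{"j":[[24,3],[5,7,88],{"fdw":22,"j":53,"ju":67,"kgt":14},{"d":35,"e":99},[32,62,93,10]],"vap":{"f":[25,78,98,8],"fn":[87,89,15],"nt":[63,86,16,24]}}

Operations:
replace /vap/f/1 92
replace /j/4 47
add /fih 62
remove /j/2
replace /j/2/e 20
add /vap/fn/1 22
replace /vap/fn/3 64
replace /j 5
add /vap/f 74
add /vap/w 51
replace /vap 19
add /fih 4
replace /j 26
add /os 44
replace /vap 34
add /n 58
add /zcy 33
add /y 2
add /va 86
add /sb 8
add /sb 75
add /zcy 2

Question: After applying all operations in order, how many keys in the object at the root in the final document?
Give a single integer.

Answer: 9

Derivation:
After op 1 (replace /vap/f/1 92): {"j":[[24,3],[5,7,88],{"fdw":22,"j":53,"ju":67,"kgt":14},{"d":35,"e":99},[32,62,93,10]],"vap":{"f":[25,92,98,8],"fn":[87,89,15],"nt":[63,86,16,24]}}
After op 2 (replace /j/4 47): {"j":[[24,3],[5,7,88],{"fdw":22,"j":53,"ju":67,"kgt":14},{"d":35,"e":99},47],"vap":{"f":[25,92,98,8],"fn":[87,89,15],"nt":[63,86,16,24]}}
After op 3 (add /fih 62): {"fih":62,"j":[[24,3],[5,7,88],{"fdw":22,"j":53,"ju":67,"kgt":14},{"d":35,"e":99},47],"vap":{"f":[25,92,98,8],"fn":[87,89,15],"nt":[63,86,16,24]}}
After op 4 (remove /j/2): {"fih":62,"j":[[24,3],[5,7,88],{"d":35,"e":99},47],"vap":{"f":[25,92,98,8],"fn":[87,89,15],"nt":[63,86,16,24]}}
After op 5 (replace /j/2/e 20): {"fih":62,"j":[[24,3],[5,7,88],{"d":35,"e":20},47],"vap":{"f":[25,92,98,8],"fn":[87,89,15],"nt":[63,86,16,24]}}
After op 6 (add /vap/fn/1 22): {"fih":62,"j":[[24,3],[5,7,88],{"d":35,"e":20},47],"vap":{"f":[25,92,98,8],"fn":[87,22,89,15],"nt":[63,86,16,24]}}
After op 7 (replace /vap/fn/3 64): {"fih":62,"j":[[24,3],[5,7,88],{"d":35,"e":20},47],"vap":{"f":[25,92,98,8],"fn":[87,22,89,64],"nt":[63,86,16,24]}}
After op 8 (replace /j 5): {"fih":62,"j":5,"vap":{"f":[25,92,98,8],"fn":[87,22,89,64],"nt":[63,86,16,24]}}
After op 9 (add /vap/f 74): {"fih":62,"j":5,"vap":{"f":74,"fn":[87,22,89,64],"nt":[63,86,16,24]}}
After op 10 (add /vap/w 51): {"fih":62,"j":5,"vap":{"f":74,"fn":[87,22,89,64],"nt":[63,86,16,24],"w":51}}
After op 11 (replace /vap 19): {"fih":62,"j":5,"vap":19}
After op 12 (add /fih 4): {"fih":4,"j":5,"vap":19}
After op 13 (replace /j 26): {"fih":4,"j":26,"vap":19}
After op 14 (add /os 44): {"fih":4,"j":26,"os":44,"vap":19}
After op 15 (replace /vap 34): {"fih":4,"j":26,"os":44,"vap":34}
After op 16 (add /n 58): {"fih":4,"j":26,"n":58,"os":44,"vap":34}
After op 17 (add /zcy 33): {"fih":4,"j":26,"n":58,"os":44,"vap":34,"zcy":33}
After op 18 (add /y 2): {"fih":4,"j":26,"n":58,"os":44,"vap":34,"y":2,"zcy":33}
After op 19 (add /va 86): {"fih":4,"j":26,"n":58,"os":44,"va":86,"vap":34,"y":2,"zcy":33}
After op 20 (add /sb 8): {"fih":4,"j":26,"n":58,"os":44,"sb":8,"va":86,"vap":34,"y":2,"zcy":33}
After op 21 (add /sb 75): {"fih":4,"j":26,"n":58,"os":44,"sb":75,"va":86,"vap":34,"y":2,"zcy":33}
After op 22 (add /zcy 2): {"fih":4,"j":26,"n":58,"os":44,"sb":75,"va":86,"vap":34,"y":2,"zcy":2}
Size at the root: 9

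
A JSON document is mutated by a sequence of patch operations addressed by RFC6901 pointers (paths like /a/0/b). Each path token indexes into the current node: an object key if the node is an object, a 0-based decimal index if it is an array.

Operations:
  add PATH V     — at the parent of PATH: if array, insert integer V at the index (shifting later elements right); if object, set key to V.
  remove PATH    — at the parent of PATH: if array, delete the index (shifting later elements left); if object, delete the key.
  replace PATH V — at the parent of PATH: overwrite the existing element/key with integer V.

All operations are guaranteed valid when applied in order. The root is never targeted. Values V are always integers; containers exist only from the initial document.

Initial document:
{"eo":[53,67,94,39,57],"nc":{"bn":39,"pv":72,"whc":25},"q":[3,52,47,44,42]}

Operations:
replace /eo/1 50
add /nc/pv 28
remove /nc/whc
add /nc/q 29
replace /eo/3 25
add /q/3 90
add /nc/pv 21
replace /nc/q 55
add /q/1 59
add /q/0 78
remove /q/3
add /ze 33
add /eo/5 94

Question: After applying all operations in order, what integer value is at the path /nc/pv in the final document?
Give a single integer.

After op 1 (replace /eo/1 50): {"eo":[53,50,94,39,57],"nc":{"bn":39,"pv":72,"whc":25},"q":[3,52,47,44,42]}
After op 2 (add /nc/pv 28): {"eo":[53,50,94,39,57],"nc":{"bn":39,"pv":28,"whc":25},"q":[3,52,47,44,42]}
After op 3 (remove /nc/whc): {"eo":[53,50,94,39,57],"nc":{"bn":39,"pv":28},"q":[3,52,47,44,42]}
After op 4 (add /nc/q 29): {"eo":[53,50,94,39,57],"nc":{"bn":39,"pv":28,"q":29},"q":[3,52,47,44,42]}
After op 5 (replace /eo/3 25): {"eo":[53,50,94,25,57],"nc":{"bn":39,"pv":28,"q":29},"q":[3,52,47,44,42]}
After op 6 (add /q/3 90): {"eo":[53,50,94,25,57],"nc":{"bn":39,"pv":28,"q":29},"q":[3,52,47,90,44,42]}
After op 7 (add /nc/pv 21): {"eo":[53,50,94,25,57],"nc":{"bn":39,"pv":21,"q":29},"q":[3,52,47,90,44,42]}
After op 8 (replace /nc/q 55): {"eo":[53,50,94,25,57],"nc":{"bn":39,"pv":21,"q":55},"q":[3,52,47,90,44,42]}
After op 9 (add /q/1 59): {"eo":[53,50,94,25,57],"nc":{"bn":39,"pv":21,"q":55},"q":[3,59,52,47,90,44,42]}
After op 10 (add /q/0 78): {"eo":[53,50,94,25,57],"nc":{"bn":39,"pv":21,"q":55},"q":[78,3,59,52,47,90,44,42]}
After op 11 (remove /q/3): {"eo":[53,50,94,25,57],"nc":{"bn":39,"pv":21,"q":55},"q":[78,3,59,47,90,44,42]}
After op 12 (add /ze 33): {"eo":[53,50,94,25,57],"nc":{"bn":39,"pv":21,"q":55},"q":[78,3,59,47,90,44,42],"ze":33}
After op 13 (add /eo/5 94): {"eo":[53,50,94,25,57,94],"nc":{"bn":39,"pv":21,"q":55},"q":[78,3,59,47,90,44,42],"ze":33}
Value at /nc/pv: 21

Answer: 21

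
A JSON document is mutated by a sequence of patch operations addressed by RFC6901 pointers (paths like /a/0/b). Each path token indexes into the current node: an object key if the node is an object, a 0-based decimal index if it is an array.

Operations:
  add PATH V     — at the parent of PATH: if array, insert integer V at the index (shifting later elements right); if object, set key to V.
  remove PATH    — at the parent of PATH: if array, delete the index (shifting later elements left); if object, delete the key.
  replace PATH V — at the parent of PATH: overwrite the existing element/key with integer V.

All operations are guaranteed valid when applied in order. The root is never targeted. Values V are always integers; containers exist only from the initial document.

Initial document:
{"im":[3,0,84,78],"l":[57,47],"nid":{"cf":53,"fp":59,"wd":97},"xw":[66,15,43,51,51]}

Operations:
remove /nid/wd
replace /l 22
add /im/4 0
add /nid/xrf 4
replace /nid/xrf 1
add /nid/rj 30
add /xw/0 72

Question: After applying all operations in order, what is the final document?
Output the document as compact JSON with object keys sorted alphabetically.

After op 1 (remove /nid/wd): {"im":[3,0,84,78],"l":[57,47],"nid":{"cf":53,"fp":59},"xw":[66,15,43,51,51]}
After op 2 (replace /l 22): {"im":[3,0,84,78],"l":22,"nid":{"cf":53,"fp":59},"xw":[66,15,43,51,51]}
After op 3 (add /im/4 0): {"im":[3,0,84,78,0],"l":22,"nid":{"cf":53,"fp":59},"xw":[66,15,43,51,51]}
After op 4 (add /nid/xrf 4): {"im":[3,0,84,78,0],"l":22,"nid":{"cf":53,"fp":59,"xrf":4},"xw":[66,15,43,51,51]}
After op 5 (replace /nid/xrf 1): {"im":[3,0,84,78,0],"l":22,"nid":{"cf":53,"fp":59,"xrf":1},"xw":[66,15,43,51,51]}
After op 6 (add /nid/rj 30): {"im":[3,0,84,78,0],"l":22,"nid":{"cf":53,"fp":59,"rj":30,"xrf":1},"xw":[66,15,43,51,51]}
After op 7 (add /xw/0 72): {"im":[3,0,84,78,0],"l":22,"nid":{"cf":53,"fp":59,"rj":30,"xrf":1},"xw":[72,66,15,43,51,51]}

Answer: {"im":[3,0,84,78,0],"l":22,"nid":{"cf":53,"fp":59,"rj":30,"xrf":1},"xw":[72,66,15,43,51,51]}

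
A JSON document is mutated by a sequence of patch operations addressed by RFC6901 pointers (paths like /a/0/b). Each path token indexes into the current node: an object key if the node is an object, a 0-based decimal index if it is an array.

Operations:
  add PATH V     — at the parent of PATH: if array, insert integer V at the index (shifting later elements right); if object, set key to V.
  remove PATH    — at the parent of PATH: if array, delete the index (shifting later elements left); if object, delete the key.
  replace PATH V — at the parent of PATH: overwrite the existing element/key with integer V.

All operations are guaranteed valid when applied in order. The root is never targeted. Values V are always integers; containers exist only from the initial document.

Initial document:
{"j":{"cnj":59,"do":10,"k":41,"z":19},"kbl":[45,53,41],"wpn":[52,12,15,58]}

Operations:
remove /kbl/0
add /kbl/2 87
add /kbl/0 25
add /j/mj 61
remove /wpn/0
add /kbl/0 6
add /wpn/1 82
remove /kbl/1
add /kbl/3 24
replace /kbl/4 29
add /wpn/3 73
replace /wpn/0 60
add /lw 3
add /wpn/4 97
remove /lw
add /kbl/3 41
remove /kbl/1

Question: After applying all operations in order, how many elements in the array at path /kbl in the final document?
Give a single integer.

After op 1 (remove /kbl/0): {"j":{"cnj":59,"do":10,"k":41,"z":19},"kbl":[53,41],"wpn":[52,12,15,58]}
After op 2 (add /kbl/2 87): {"j":{"cnj":59,"do":10,"k":41,"z":19},"kbl":[53,41,87],"wpn":[52,12,15,58]}
After op 3 (add /kbl/0 25): {"j":{"cnj":59,"do":10,"k":41,"z":19},"kbl":[25,53,41,87],"wpn":[52,12,15,58]}
After op 4 (add /j/mj 61): {"j":{"cnj":59,"do":10,"k":41,"mj":61,"z":19},"kbl":[25,53,41,87],"wpn":[52,12,15,58]}
After op 5 (remove /wpn/0): {"j":{"cnj":59,"do":10,"k":41,"mj":61,"z":19},"kbl":[25,53,41,87],"wpn":[12,15,58]}
After op 6 (add /kbl/0 6): {"j":{"cnj":59,"do":10,"k":41,"mj":61,"z":19},"kbl":[6,25,53,41,87],"wpn":[12,15,58]}
After op 7 (add /wpn/1 82): {"j":{"cnj":59,"do":10,"k":41,"mj":61,"z":19},"kbl":[6,25,53,41,87],"wpn":[12,82,15,58]}
After op 8 (remove /kbl/1): {"j":{"cnj":59,"do":10,"k":41,"mj":61,"z":19},"kbl":[6,53,41,87],"wpn":[12,82,15,58]}
After op 9 (add /kbl/3 24): {"j":{"cnj":59,"do":10,"k":41,"mj":61,"z":19},"kbl":[6,53,41,24,87],"wpn":[12,82,15,58]}
After op 10 (replace /kbl/4 29): {"j":{"cnj":59,"do":10,"k":41,"mj":61,"z":19},"kbl":[6,53,41,24,29],"wpn":[12,82,15,58]}
After op 11 (add /wpn/3 73): {"j":{"cnj":59,"do":10,"k":41,"mj":61,"z":19},"kbl":[6,53,41,24,29],"wpn":[12,82,15,73,58]}
After op 12 (replace /wpn/0 60): {"j":{"cnj":59,"do":10,"k":41,"mj":61,"z":19},"kbl":[6,53,41,24,29],"wpn":[60,82,15,73,58]}
After op 13 (add /lw 3): {"j":{"cnj":59,"do":10,"k":41,"mj":61,"z":19},"kbl":[6,53,41,24,29],"lw":3,"wpn":[60,82,15,73,58]}
After op 14 (add /wpn/4 97): {"j":{"cnj":59,"do":10,"k":41,"mj":61,"z":19},"kbl":[6,53,41,24,29],"lw":3,"wpn":[60,82,15,73,97,58]}
After op 15 (remove /lw): {"j":{"cnj":59,"do":10,"k":41,"mj":61,"z":19},"kbl":[6,53,41,24,29],"wpn":[60,82,15,73,97,58]}
After op 16 (add /kbl/3 41): {"j":{"cnj":59,"do":10,"k":41,"mj":61,"z":19},"kbl":[6,53,41,41,24,29],"wpn":[60,82,15,73,97,58]}
After op 17 (remove /kbl/1): {"j":{"cnj":59,"do":10,"k":41,"mj":61,"z":19},"kbl":[6,41,41,24,29],"wpn":[60,82,15,73,97,58]}
Size at path /kbl: 5

Answer: 5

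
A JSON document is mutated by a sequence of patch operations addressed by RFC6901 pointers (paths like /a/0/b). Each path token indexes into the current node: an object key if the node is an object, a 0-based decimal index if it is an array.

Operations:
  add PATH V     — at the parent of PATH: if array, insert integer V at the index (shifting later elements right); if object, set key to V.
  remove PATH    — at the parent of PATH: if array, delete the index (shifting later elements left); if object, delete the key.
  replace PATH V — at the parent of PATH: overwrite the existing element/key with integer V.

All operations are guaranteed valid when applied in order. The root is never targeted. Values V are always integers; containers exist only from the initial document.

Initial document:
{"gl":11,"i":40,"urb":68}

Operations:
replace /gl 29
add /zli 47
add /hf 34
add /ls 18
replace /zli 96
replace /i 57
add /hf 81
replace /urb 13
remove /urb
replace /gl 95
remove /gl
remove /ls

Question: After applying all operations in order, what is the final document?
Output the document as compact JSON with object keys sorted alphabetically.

Answer: {"hf":81,"i":57,"zli":96}

Derivation:
After op 1 (replace /gl 29): {"gl":29,"i":40,"urb":68}
After op 2 (add /zli 47): {"gl":29,"i":40,"urb":68,"zli":47}
After op 3 (add /hf 34): {"gl":29,"hf":34,"i":40,"urb":68,"zli":47}
After op 4 (add /ls 18): {"gl":29,"hf":34,"i":40,"ls":18,"urb":68,"zli":47}
After op 5 (replace /zli 96): {"gl":29,"hf":34,"i":40,"ls":18,"urb":68,"zli":96}
After op 6 (replace /i 57): {"gl":29,"hf":34,"i":57,"ls":18,"urb":68,"zli":96}
After op 7 (add /hf 81): {"gl":29,"hf":81,"i":57,"ls":18,"urb":68,"zli":96}
After op 8 (replace /urb 13): {"gl":29,"hf":81,"i":57,"ls":18,"urb":13,"zli":96}
After op 9 (remove /urb): {"gl":29,"hf":81,"i":57,"ls":18,"zli":96}
After op 10 (replace /gl 95): {"gl":95,"hf":81,"i":57,"ls":18,"zli":96}
After op 11 (remove /gl): {"hf":81,"i":57,"ls":18,"zli":96}
After op 12 (remove /ls): {"hf":81,"i":57,"zli":96}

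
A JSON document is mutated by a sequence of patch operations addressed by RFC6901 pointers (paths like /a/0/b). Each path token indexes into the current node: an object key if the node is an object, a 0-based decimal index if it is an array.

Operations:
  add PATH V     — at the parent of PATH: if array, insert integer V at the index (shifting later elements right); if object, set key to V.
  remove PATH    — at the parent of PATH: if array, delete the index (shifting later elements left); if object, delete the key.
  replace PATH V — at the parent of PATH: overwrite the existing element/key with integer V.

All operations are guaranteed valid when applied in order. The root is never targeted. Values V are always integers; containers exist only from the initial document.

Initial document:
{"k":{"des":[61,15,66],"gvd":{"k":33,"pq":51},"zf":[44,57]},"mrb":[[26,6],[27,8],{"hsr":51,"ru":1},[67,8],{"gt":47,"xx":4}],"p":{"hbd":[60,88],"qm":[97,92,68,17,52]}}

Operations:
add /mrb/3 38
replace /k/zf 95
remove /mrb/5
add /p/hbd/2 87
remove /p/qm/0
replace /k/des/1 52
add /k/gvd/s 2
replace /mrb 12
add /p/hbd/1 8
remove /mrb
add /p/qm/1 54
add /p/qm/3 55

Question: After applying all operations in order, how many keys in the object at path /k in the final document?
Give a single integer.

After op 1 (add /mrb/3 38): {"k":{"des":[61,15,66],"gvd":{"k":33,"pq":51},"zf":[44,57]},"mrb":[[26,6],[27,8],{"hsr":51,"ru":1},38,[67,8],{"gt":47,"xx":4}],"p":{"hbd":[60,88],"qm":[97,92,68,17,52]}}
After op 2 (replace /k/zf 95): {"k":{"des":[61,15,66],"gvd":{"k":33,"pq":51},"zf":95},"mrb":[[26,6],[27,8],{"hsr":51,"ru":1},38,[67,8],{"gt":47,"xx":4}],"p":{"hbd":[60,88],"qm":[97,92,68,17,52]}}
After op 3 (remove /mrb/5): {"k":{"des":[61,15,66],"gvd":{"k":33,"pq":51},"zf":95},"mrb":[[26,6],[27,8],{"hsr":51,"ru":1},38,[67,8]],"p":{"hbd":[60,88],"qm":[97,92,68,17,52]}}
After op 4 (add /p/hbd/2 87): {"k":{"des":[61,15,66],"gvd":{"k":33,"pq":51},"zf":95},"mrb":[[26,6],[27,8],{"hsr":51,"ru":1},38,[67,8]],"p":{"hbd":[60,88,87],"qm":[97,92,68,17,52]}}
After op 5 (remove /p/qm/0): {"k":{"des":[61,15,66],"gvd":{"k":33,"pq":51},"zf":95},"mrb":[[26,6],[27,8],{"hsr":51,"ru":1},38,[67,8]],"p":{"hbd":[60,88,87],"qm":[92,68,17,52]}}
After op 6 (replace /k/des/1 52): {"k":{"des":[61,52,66],"gvd":{"k":33,"pq":51},"zf":95},"mrb":[[26,6],[27,8],{"hsr":51,"ru":1},38,[67,8]],"p":{"hbd":[60,88,87],"qm":[92,68,17,52]}}
After op 7 (add /k/gvd/s 2): {"k":{"des":[61,52,66],"gvd":{"k":33,"pq":51,"s":2},"zf":95},"mrb":[[26,6],[27,8],{"hsr":51,"ru":1},38,[67,8]],"p":{"hbd":[60,88,87],"qm":[92,68,17,52]}}
After op 8 (replace /mrb 12): {"k":{"des":[61,52,66],"gvd":{"k":33,"pq":51,"s":2},"zf":95},"mrb":12,"p":{"hbd":[60,88,87],"qm":[92,68,17,52]}}
After op 9 (add /p/hbd/1 8): {"k":{"des":[61,52,66],"gvd":{"k":33,"pq":51,"s":2},"zf":95},"mrb":12,"p":{"hbd":[60,8,88,87],"qm":[92,68,17,52]}}
After op 10 (remove /mrb): {"k":{"des":[61,52,66],"gvd":{"k":33,"pq":51,"s":2},"zf":95},"p":{"hbd":[60,8,88,87],"qm":[92,68,17,52]}}
After op 11 (add /p/qm/1 54): {"k":{"des":[61,52,66],"gvd":{"k":33,"pq":51,"s":2},"zf":95},"p":{"hbd":[60,8,88,87],"qm":[92,54,68,17,52]}}
After op 12 (add /p/qm/3 55): {"k":{"des":[61,52,66],"gvd":{"k":33,"pq":51,"s":2},"zf":95},"p":{"hbd":[60,8,88,87],"qm":[92,54,68,55,17,52]}}
Size at path /k: 3

Answer: 3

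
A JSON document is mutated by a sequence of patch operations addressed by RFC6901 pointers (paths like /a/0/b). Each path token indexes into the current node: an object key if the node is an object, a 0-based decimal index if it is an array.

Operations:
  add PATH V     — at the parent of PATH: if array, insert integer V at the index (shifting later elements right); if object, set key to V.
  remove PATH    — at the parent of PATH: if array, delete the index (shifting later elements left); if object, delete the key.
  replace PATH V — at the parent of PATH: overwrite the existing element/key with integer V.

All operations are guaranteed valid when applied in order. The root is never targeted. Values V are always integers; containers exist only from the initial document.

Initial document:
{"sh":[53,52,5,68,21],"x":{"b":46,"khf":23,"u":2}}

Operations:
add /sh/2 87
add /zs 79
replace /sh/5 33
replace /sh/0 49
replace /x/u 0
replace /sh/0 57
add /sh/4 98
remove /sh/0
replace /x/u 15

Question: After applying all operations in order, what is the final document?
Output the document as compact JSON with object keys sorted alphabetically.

Answer: {"sh":[52,87,5,98,68,33],"x":{"b":46,"khf":23,"u":15},"zs":79}

Derivation:
After op 1 (add /sh/2 87): {"sh":[53,52,87,5,68,21],"x":{"b":46,"khf":23,"u":2}}
After op 2 (add /zs 79): {"sh":[53,52,87,5,68,21],"x":{"b":46,"khf":23,"u":2},"zs":79}
After op 3 (replace /sh/5 33): {"sh":[53,52,87,5,68,33],"x":{"b":46,"khf":23,"u":2},"zs":79}
After op 4 (replace /sh/0 49): {"sh":[49,52,87,5,68,33],"x":{"b":46,"khf":23,"u":2},"zs":79}
After op 5 (replace /x/u 0): {"sh":[49,52,87,5,68,33],"x":{"b":46,"khf":23,"u":0},"zs":79}
After op 6 (replace /sh/0 57): {"sh":[57,52,87,5,68,33],"x":{"b":46,"khf":23,"u":0},"zs":79}
After op 7 (add /sh/4 98): {"sh":[57,52,87,5,98,68,33],"x":{"b":46,"khf":23,"u":0},"zs":79}
After op 8 (remove /sh/0): {"sh":[52,87,5,98,68,33],"x":{"b":46,"khf":23,"u":0},"zs":79}
After op 9 (replace /x/u 15): {"sh":[52,87,5,98,68,33],"x":{"b":46,"khf":23,"u":15},"zs":79}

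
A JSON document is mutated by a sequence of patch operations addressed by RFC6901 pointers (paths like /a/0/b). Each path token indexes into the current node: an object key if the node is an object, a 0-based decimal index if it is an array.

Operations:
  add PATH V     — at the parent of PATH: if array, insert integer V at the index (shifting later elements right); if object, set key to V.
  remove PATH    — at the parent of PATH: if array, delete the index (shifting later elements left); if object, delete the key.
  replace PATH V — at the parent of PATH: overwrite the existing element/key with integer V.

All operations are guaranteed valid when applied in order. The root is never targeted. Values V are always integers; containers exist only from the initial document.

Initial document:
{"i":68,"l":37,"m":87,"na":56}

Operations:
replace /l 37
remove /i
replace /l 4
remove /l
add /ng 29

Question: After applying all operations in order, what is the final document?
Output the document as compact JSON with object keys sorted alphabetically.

After op 1 (replace /l 37): {"i":68,"l":37,"m":87,"na":56}
After op 2 (remove /i): {"l":37,"m":87,"na":56}
After op 3 (replace /l 4): {"l":4,"m":87,"na":56}
After op 4 (remove /l): {"m":87,"na":56}
After op 5 (add /ng 29): {"m":87,"na":56,"ng":29}

Answer: {"m":87,"na":56,"ng":29}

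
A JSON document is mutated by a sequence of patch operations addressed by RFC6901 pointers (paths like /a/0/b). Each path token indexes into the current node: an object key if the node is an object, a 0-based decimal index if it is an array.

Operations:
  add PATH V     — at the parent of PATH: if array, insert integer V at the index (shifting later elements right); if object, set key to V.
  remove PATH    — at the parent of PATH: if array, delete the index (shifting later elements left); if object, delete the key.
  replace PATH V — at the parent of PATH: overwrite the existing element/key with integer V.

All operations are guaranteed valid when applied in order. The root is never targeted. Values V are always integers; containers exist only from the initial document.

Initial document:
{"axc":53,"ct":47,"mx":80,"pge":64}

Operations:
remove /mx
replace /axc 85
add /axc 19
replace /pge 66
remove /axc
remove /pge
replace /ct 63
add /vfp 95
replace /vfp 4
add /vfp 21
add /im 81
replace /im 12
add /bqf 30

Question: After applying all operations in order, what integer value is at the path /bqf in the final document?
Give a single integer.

Answer: 30

Derivation:
After op 1 (remove /mx): {"axc":53,"ct":47,"pge":64}
After op 2 (replace /axc 85): {"axc":85,"ct":47,"pge":64}
After op 3 (add /axc 19): {"axc":19,"ct":47,"pge":64}
After op 4 (replace /pge 66): {"axc":19,"ct":47,"pge":66}
After op 5 (remove /axc): {"ct":47,"pge":66}
After op 6 (remove /pge): {"ct":47}
After op 7 (replace /ct 63): {"ct":63}
After op 8 (add /vfp 95): {"ct":63,"vfp":95}
After op 9 (replace /vfp 4): {"ct":63,"vfp":4}
After op 10 (add /vfp 21): {"ct":63,"vfp":21}
After op 11 (add /im 81): {"ct":63,"im":81,"vfp":21}
After op 12 (replace /im 12): {"ct":63,"im":12,"vfp":21}
After op 13 (add /bqf 30): {"bqf":30,"ct":63,"im":12,"vfp":21}
Value at /bqf: 30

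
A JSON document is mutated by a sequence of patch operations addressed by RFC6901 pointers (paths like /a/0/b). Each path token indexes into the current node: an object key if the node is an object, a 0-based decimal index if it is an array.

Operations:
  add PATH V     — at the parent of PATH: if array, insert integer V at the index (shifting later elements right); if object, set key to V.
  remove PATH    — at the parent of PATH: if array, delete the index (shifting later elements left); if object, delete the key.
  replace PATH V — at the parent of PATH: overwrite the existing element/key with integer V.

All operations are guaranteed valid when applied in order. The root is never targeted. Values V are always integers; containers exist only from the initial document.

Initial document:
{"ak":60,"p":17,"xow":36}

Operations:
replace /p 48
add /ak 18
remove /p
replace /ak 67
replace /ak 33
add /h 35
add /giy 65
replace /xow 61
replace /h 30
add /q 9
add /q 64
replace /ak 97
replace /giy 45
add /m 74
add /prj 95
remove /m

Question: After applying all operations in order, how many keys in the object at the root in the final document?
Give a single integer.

After op 1 (replace /p 48): {"ak":60,"p":48,"xow":36}
After op 2 (add /ak 18): {"ak":18,"p":48,"xow":36}
After op 3 (remove /p): {"ak":18,"xow":36}
After op 4 (replace /ak 67): {"ak":67,"xow":36}
After op 5 (replace /ak 33): {"ak":33,"xow":36}
After op 6 (add /h 35): {"ak":33,"h":35,"xow":36}
After op 7 (add /giy 65): {"ak":33,"giy":65,"h":35,"xow":36}
After op 8 (replace /xow 61): {"ak":33,"giy":65,"h":35,"xow":61}
After op 9 (replace /h 30): {"ak":33,"giy":65,"h":30,"xow":61}
After op 10 (add /q 9): {"ak":33,"giy":65,"h":30,"q":9,"xow":61}
After op 11 (add /q 64): {"ak":33,"giy":65,"h":30,"q":64,"xow":61}
After op 12 (replace /ak 97): {"ak":97,"giy":65,"h":30,"q":64,"xow":61}
After op 13 (replace /giy 45): {"ak":97,"giy":45,"h":30,"q":64,"xow":61}
After op 14 (add /m 74): {"ak":97,"giy":45,"h":30,"m":74,"q":64,"xow":61}
After op 15 (add /prj 95): {"ak":97,"giy":45,"h":30,"m":74,"prj":95,"q":64,"xow":61}
After op 16 (remove /m): {"ak":97,"giy":45,"h":30,"prj":95,"q":64,"xow":61}
Size at the root: 6

Answer: 6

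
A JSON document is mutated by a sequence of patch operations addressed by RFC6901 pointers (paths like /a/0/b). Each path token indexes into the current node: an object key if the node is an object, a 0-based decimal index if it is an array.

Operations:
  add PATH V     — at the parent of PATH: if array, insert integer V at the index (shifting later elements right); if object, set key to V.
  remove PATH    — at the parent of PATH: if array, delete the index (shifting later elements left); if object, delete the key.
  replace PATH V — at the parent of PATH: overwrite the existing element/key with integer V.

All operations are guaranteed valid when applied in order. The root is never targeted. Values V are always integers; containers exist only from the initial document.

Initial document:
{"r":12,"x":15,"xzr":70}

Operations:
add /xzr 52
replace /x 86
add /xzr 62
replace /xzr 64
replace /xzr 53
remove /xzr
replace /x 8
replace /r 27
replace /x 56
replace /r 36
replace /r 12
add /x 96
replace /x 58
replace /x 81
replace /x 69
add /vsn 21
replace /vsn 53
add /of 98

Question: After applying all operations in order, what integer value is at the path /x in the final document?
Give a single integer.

Answer: 69

Derivation:
After op 1 (add /xzr 52): {"r":12,"x":15,"xzr":52}
After op 2 (replace /x 86): {"r":12,"x":86,"xzr":52}
After op 3 (add /xzr 62): {"r":12,"x":86,"xzr":62}
After op 4 (replace /xzr 64): {"r":12,"x":86,"xzr":64}
After op 5 (replace /xzr 53): {"r":12,"x":86,"xzr":53}
After op 6 (remove /xzr): {"r":12,"x":86}
After op 7 (replace /x 8): {"r":12,"x":8}
After op 8 (replace /r 27): {"r":27,"x":8}
After op 9 (replace /x 56): {"r":27,"x":56}
After op 10 (replace /r 36): {"r":36,"x":56}
After op 11 (replace /r 12): {"r":12,"x":56}
After op 12 (add /x 96): {"r":12,"x":96}
After op 13 (replace /x 58): {"r":12,"x":58}
After op 14 (replace /x 81): {"r":12,"x":81}
After op 15 (replace /x 69): {"r":12,"x":69}
After op 16 (add /vsn 21): {"r":12,"vsn":21,"x":69}
After op 17 (replace /vsn 53): {"r":12,"vsn":53,"x":69}
After op 18 (add /of 98): {"of":98,"r":12,"vsn":53,"x":69}
Value at /x: 69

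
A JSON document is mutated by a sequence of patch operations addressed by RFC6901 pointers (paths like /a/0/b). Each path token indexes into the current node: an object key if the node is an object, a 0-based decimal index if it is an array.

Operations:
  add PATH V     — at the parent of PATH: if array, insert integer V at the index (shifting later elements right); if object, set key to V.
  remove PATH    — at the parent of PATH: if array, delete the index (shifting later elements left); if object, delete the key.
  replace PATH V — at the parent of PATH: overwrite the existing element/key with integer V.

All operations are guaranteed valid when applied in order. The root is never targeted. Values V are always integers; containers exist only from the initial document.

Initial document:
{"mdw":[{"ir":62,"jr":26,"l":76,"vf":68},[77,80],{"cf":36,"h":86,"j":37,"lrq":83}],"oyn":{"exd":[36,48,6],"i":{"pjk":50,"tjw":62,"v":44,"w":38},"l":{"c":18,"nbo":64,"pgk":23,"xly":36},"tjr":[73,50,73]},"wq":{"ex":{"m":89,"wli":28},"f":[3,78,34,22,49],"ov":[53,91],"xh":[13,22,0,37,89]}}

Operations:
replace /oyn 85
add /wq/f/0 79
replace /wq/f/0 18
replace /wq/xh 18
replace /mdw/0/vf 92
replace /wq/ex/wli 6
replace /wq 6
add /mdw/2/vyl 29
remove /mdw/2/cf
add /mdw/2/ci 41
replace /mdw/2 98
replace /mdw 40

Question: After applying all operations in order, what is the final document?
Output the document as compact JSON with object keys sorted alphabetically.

Answer: {"mdw":40,"oyn":85,"wq":6}

Derivation:
After op 1 (replace /oyn 85): {"mdw":[{"ir":62,"jr":26,"l":76,"vf":68},[77,80],{"cf":36,"h":86,"j":37,"lrq":83}],"oyn":85,"wq":{"ex":{"m":89,"wli":28},"f":[3,78,34,22,49],"ov":[53,91],"xh":[13,22,0,37,89]}}
After op 2 (add /wq/f/0 79): {"mdw":[{"ir":62,"jr":26,"l":76,"vf":68},[77,80],{"cf":36,"h":86,"j":37,"lrq":83}],"oyn":85,"wq":{"ex":{"m":89,"wli":28},"f":[79,3,78,34,22,49],"ov":[53,91],"xh":[13,22,0,37,89]}}
After op 3 (replace /wq/f/0 18): {"mdw":[{"ir":62,"jr":26,"l":76,"vf":68},[77,80],{"cf":36,"h":86,"j":37,"lrq":83}],"oyn":85,"wq":{"ex":{"m":89,"wli":28},"f":[18,3,78,34,22,49],"ov":[53,91],"xh":[13,22,0,37,89]}}
After op 4 (replace /wq/xh 18): {"mdw":[{"ir":62,"jr":26,"l":76,"vf":68},[77,80],{"cf":36,"h":86,"j":37,"lrq":83}],"oyn":85,"wq":{"ex":{"m":89,"wli":28},"f":[18,3,78,34,22,49],"ov":[53,91],"xh":18}}
After op 5 (replace /mdw/0/vf 92): {"mdw":[{"ir":62,"jr":26,"l":76,"vf":92},[77,80],{"cf":36,"h":86,"j":37,"lrq":83}],"oyn":85,"wq":{"ex":{"m":89,"wli":28},"f":[18,3,78,34,22,49],"ov":[53,91],"xh":18}}
After op 6 (replace /wq/ex/wli 6): {"mdw":[{"ir":62,"jr":26,"l":76,"vf":92},[77,80],{"cf":36,"h":86,"j":37,"lrq":83}],"oyn":85,"wq":{"ex":{"m":89,"wli":6},"f":[18,3,78,34,22,49],"ov":[53,91],"xh":18}}
After op 7 (replace /wq 6): {"mdw":[{"ir":62,"jr":26,"l":76,"vf":92},[77,80],{"cf":36,"h":86,"j":37,"lrq":83}],"oyn":85,"wq":6}
After op 8 (add /mdw/2/vyl 29): {"mdw":[{"ir":62,"jr":26,"l":76,"vf":92},[77,80],{"cf":36,"h":86,"j":37,"lrq":83,"vyl":29}],"oyn":85,"wq":6}
After op 9 (remove /mdw/2/cf): {"mdw":[{"ir":62,"jr":26,"l":76,"vf":92},[77,80],{"h":86,"j":37,"lrq":83,"vyl":29}],"oyn":85,"wq":6}
After op 10 (add /mdw/2/ci 41): {"mdw":[{"ir":62,"jr":26,"l":76,"vf":92},[77,80],{"ci":41,"h":86,"j":37,"lrq":83,"vyl":29}],"oyn":85,"wq":6}
After op 11 (replace /mdw/2 98): {"mdw":[{"ir":62,"jr":26,"l":76,"vf":92},[77,80],98],"oyn":85,"wq":6}
After op 12 (replace /mdw 40): {"mdw":40,"oyn":85,"wq":6}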